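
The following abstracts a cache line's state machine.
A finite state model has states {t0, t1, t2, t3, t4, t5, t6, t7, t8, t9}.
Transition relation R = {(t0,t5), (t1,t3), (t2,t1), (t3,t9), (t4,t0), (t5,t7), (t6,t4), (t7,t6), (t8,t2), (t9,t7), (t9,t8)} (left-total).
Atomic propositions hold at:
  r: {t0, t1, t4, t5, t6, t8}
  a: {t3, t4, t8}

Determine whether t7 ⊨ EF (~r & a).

Sat(~r) = {t2, t3, t7, t9}
Sat(~r & a) = {t3}
EF (~r & a): least fixpoint, start Z0 = {t3}, add states with some successor in Z. Z1 = {t1, t3}; Z2 = {t1, t2, t3}; Z3 = {t1, t2, t3, t8}; Z4 = {t1, t2, t3, t8, t9}; fixed.
Sat(EF (~r & a)) = {t1, t2, t3, t8, t9}
t7 ∉ Sat(EF (~r & a)) = {t1, t2, t3, t8, t9}, so the formula does not hold at t7.

No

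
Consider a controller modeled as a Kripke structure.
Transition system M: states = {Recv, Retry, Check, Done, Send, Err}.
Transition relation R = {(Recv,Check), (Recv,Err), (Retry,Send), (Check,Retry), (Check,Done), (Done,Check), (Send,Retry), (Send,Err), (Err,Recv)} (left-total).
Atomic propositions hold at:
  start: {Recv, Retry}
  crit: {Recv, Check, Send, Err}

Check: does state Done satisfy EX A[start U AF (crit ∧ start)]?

No

Sat(crit ∧ start) = {Recv}
AF (crit ∧ start): least fixpoint, start Z0 = {Recv}, add states with every successor in Z. Z1 = {Recv, Err}; fixed.
Sat(AF (crit ∧ start)) = {Recv, Err}
A[start U AF (crit ∧ start)]: least fixpoint, start Z0 = Sat(AF (crit ∧ start)) = {Recv, Err}, add states in Sat(start) with every successor in Z. Already a fixed point.
Sat(A[start U AF (crit ∧ start)]) = {Recv, Err}
Sat(EX A[start U AF (crit ∧ start)]) = {s : some successor in {Recv, Err}} = {Recv, Send, Err}
Done ∉ Sat(EX A[start U AF (crit ∧ start)]) = {Recv, Send, Err}, so the formula does not hold at Done.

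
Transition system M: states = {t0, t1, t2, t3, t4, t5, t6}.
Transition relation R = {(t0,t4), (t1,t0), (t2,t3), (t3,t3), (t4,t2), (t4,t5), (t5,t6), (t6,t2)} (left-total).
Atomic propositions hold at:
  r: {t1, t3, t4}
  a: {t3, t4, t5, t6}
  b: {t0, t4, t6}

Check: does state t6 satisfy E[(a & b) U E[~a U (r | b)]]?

Sat(a & b) = {t4, t6}
Sat(~a) = {t0, t1, t2}
Sat(r | b) = {t0, t1, t3, t4, t6}
E[~a U (r | b)]: least fixpoint, start Z0 = Sat((r | b)) = {t0, t1, t3, t4, t6}, add states in Sat(~a) with some successor in Z. Z1 = {t0, t1, t2, t3, t4, t6}; fixed.
Sat(E[~a U (r | b)]) = {t0, t1, t2, t3, t4, t6}
E[(a & b) U E[~a U (r | b)]]: least fixpoint, start Z0 = Sat(E[~a U (r | b)]) = {t0, t1, t2, t3, t4, t6}, add states in Sat(a & b) with some successor in Z. Already a fixed point.
Sat(E[(a & b) U E[~a U (r | b)]]) = {t0, t1, t2, t3, t4, t6}
t6 ∈ Sat(E[(a & b) U E[~a U (r | b)]]) = {t0, t1, t2, t3, t4, t6}, so the formula holds at t6.

Yes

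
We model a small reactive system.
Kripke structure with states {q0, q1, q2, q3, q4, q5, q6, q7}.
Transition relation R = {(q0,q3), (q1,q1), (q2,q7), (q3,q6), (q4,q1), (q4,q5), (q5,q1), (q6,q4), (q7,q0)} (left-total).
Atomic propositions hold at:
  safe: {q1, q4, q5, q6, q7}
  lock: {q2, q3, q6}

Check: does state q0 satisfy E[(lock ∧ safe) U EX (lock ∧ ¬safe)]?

Yes

Sat(lock ∧ safe) = {q6}
Sat(¬safe) = {q0, q2, q3}
Sat(lock ∧ ¬safe) = {q2, q3}
Sat(EX (lock ∧ ¬safe)) = {s : some successor in {q2, q3}} = {q0}
E[(lock ∧ safe) U EX (lock ∧ ¬safe)]: least fixpoint, start Z0 = Sat(EX (lock ∧ ¬safe)) = {q0}, add states in Sat(lock ∧ safe) with some successor in Z. Already a fixed point.
Sat(E[(lock ∧ safe) U EX (lock ∧ ¬safe)]) = {q0}
q0 ∈ Sat(E[(lock ∧ safe) U EX (lock ∧ ¬safe)]) = {q0}, so the formula holds at q0.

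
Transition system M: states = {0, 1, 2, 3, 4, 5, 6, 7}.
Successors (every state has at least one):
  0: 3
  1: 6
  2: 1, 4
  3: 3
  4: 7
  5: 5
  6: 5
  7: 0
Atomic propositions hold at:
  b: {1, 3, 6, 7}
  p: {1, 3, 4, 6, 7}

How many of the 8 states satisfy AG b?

1

AG b: greatest fixpoint, start Z0 = {1, 3, 6, 7}, keep only states in Sat with every successor in Z. Z1 = {1, 3}; Z2 = {3}; fixed.
Sat(AG b) = {3}
|Sat(AG b)| = |{3}| = 1.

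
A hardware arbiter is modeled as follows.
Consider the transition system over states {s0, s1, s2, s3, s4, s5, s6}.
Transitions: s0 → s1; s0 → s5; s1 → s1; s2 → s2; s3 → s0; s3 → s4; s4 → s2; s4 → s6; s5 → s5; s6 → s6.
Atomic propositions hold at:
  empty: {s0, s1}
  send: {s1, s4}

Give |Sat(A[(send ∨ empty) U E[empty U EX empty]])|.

3

Sat(send ∨ empty) = {s0, s1, s4}
Sat(EX empty) = {s : some successor in {s0, s1}} = {s0, s1, s3}
E[empty U EX empty]: least fixpoint, start Z0 = Sat(EX empty) = {s0, s1, s3}, add states in Sat(empty) with some successor in Z. Already a fixed point.
Sat(E[empty U EX empty]) = {s0, s1, s3}
A[(send ∨ empty) U E[empty U EX empty]]: least fixpoint, start Z0 = Sat(E[empty U EX empty]) = {s0, s1, s3}, add states in Sat(send ∨ empty) with every successor in Z. Already a fixed point.
Sat(A[(send ∨ empty) U E[empty U EX empty]]) = {s0, s1, s3}
|Sat(A[(send ∨ empty) U E[empty U EX empty]])| = |{s0, s1, s3}| = 3.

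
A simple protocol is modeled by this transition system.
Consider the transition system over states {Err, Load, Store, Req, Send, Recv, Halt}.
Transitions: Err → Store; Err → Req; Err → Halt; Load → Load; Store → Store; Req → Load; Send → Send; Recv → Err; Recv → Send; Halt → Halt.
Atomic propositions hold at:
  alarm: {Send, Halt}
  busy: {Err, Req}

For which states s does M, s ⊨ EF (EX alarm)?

Sat(EX alarm) = {s : some successor in {Send, Halt}} = {Err, Send, Recv, Halt}
EF (EX alarm): least fixpoint, start Z0 = {Err, Send, Recv, Halt}, add states with some successor in Z. Already a fixed point.
Sat(EF (EX alarm)) = {Err, Send, Recv, Halt}

{Err, Send, Recv, Halt}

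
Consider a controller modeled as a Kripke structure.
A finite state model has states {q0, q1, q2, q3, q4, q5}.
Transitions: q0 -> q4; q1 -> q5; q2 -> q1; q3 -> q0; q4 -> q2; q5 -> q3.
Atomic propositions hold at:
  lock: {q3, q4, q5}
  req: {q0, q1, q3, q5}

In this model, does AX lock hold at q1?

Yes

Sat(AX lock) = {s : every successor in {q3, q4, q5}} = {q0, q1, q5}
q1 ∈ Sat(AX lock) = {q0, q1, q5}, so the formula holds at q1.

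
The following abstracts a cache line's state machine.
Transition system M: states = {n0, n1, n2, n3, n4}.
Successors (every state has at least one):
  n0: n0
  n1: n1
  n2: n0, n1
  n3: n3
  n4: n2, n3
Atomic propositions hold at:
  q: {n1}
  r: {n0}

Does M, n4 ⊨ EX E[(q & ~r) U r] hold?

No

Sat(~r) = {n1, n2, n3, n4}
Sat(q & ~r) = {n1}
E[(q & ~r) U r]: least fixpoint, start Z0 = Sat(r) = {n0}, add states in Sat(q & ~r) with some successor in Z. Already a fixed point.
Sat(E[(q & ~r) U r]) = {n0}
Sat(EX E[(q & ~r) U r]) = {s : some successor in {n0}} = {n0, n2}
n4 ∉ Sat(EX E[(q & ~r) U r]) = {n0, n2}, so the formula does not hold at n4.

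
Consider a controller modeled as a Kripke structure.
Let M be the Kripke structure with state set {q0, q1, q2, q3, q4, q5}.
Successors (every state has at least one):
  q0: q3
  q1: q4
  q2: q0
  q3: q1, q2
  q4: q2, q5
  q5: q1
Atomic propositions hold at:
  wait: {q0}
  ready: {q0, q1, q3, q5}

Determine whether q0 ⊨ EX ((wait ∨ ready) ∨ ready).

Sat(wait ∨ ready) = {q0, q1, q3, q5}
Sat((wait ∨ ready) ∨ ready) = {q0, q1, q3, q5}
Sat(EX ((wait ∨ ready) ∨ ready)) = {s : some successor in {q0, q1, q3, q5}} = {q0, q2, q3, q4, q5}
q0 ∈ Sat(EX ((wait ∨ ready) ∨ ready)) = {q0, q2, q3, q4, q5}, so the formula holds at q0.

Yes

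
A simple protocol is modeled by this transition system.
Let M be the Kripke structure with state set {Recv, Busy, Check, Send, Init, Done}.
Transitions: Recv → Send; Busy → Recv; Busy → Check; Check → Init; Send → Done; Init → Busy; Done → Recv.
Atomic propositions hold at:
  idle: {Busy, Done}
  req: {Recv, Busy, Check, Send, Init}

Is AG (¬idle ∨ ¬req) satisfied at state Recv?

Sat(¬idle) = {Recv, Check, Send, Init}
Sat(¬req) = {Done}
Sat(¬idle ∨ ¬req) = {Recv, Check, Send, Init, Done}
AG (¬idle ∨ ¬req): greatest fixpoint, start Z0 = {Recv, Check, Send, Init, Done}, keep only states in Sat with every successor in Z. Z1 = {Recv, Check, Send, Done}; Z2 = {Recv, Send, Done}; fixed.
Sat(AG (¬idle ∨ ¬req)) = {Recv, Send, Done}
Recv ∈ Sat(AG (¬idle ∨ ¬req)) = {Recv, Send, Done}, so the formula holds at Recv.

Yes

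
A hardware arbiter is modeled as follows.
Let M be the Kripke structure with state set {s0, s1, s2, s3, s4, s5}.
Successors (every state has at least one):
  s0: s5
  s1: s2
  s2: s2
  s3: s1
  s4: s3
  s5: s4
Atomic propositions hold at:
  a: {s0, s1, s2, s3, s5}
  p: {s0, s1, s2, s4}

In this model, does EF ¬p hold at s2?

No

Sat(¬p) = {s3, s5}
EF ¬p: least fixpoint, start Z0 = {s3, s5}, add states with some successor in Z. Z1 = {s0, s3, s4, s5}; fixed.
Sat(EF ¬p) = {s0, s3, s4, s5}
s2 ∉ Sat(EF ¬p) = {s0, s3, s4, s5}, so the formula does not hold at s2.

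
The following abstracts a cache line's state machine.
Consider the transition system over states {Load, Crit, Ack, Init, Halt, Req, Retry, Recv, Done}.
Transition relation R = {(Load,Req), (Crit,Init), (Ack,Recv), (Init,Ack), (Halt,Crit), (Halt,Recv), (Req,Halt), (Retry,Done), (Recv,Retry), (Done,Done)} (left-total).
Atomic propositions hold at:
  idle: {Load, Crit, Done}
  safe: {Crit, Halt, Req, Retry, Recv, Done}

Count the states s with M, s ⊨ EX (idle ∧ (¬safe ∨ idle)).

3

Sat(¬safe) = {Load, Ack, Init}
Sat(¬safe ∨ idle) = {Load, Crit, Ack, Init, Done}
Sat(idle ∧ (¬safe ∨ idle)) = {Load, Crit, Done}
Sat(EX (idle ∧ (¬safe ∨ idle))) = {s : some successor in {Load, Crit, Done}} = {Halt, Retry, Done}
|Sat(EX (idle ∧ (¬safe ∨ idle)))| = |{Halt, Retry, Done}| = 3.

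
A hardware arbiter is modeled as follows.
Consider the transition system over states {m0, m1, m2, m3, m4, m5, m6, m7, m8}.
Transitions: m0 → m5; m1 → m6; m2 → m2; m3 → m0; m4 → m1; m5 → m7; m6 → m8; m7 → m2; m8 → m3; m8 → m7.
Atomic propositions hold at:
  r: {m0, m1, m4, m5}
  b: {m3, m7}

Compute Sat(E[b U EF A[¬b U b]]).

Sat(¬b) = {m0, m1, m2, m4, m5, m6, m8}
A[¬b U b]: least fixpoint, start Z0 = Sat(b) = {m3, m7}, add states in Sat(¬b) with every successor in Z. Z1 = {m3, m5, m7, m8}; Z2 = {m0, m3, m5, m6, m7, m8}; Z3 = {m0, m1, m3, m5, m6, m7, m8}; Z4 = {m0, m1, m3, m4, m5, m6, m7, m8}; fixed.
Sat(A[¬b U b]) = {m0, m1, m3, m4, m5, m6, m7, m8}
EF A[¬b U b]: least fixpoint, start Z0 = {m0, m1, m3, m4, m5, m6, m7, m8}, add states with some successor in Z. Already a fixed point.
Sat(EF A[¬b U b]) = {m0, m1, m3, m4, m5, m6, m7, m8}
E[b U EF A[¬b U b]]: least fixpoint, start Z0 = Sat(EF A[¬b U b]) = {m0, m1, m3, m4, m5, m6, m7, m8}, add states in Sat(b) with some successor in Z. Already a fixed point.
Sat(E[b U EF A[¬b U b]]) = {m0, m1, m3, m4, m5, m6, m7, m8}

{m0, m1, m3, m4, m5, m6, m7, m8}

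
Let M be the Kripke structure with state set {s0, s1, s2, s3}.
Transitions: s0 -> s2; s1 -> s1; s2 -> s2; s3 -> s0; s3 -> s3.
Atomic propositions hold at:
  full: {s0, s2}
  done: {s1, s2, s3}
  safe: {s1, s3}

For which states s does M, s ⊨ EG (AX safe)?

{s1}

Sat(AX safe) = {s : every successor in {s1, s3}} = {s1}
EG (AX safe): greatest fixpoint, start Z0 = {s1}, keep only states in Sat with some successor in Z. Already a fixed point.
Sat(EG (AX safe)) = {s1}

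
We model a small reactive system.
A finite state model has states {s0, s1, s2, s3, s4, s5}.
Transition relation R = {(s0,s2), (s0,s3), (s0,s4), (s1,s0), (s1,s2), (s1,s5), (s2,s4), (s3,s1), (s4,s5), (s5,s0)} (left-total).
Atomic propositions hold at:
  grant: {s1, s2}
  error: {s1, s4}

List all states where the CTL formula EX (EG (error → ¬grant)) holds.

{s0, s1, s2, s4, s5}

Sat(¬grant) = {s0, s3, s4, s5}
Sat(error → ¬grant) = {s0, s2, s3, s4, s5}
EG (error → ¬grant): greatest fixpoint, start Z0 = {s0, s2, s3, s4, s5}, keep only states in Sat with some successor in Z. Z1 = {s0, s2, s4, s5}; fixed.
Sat(EG (error → ¬grant)) = {s0, s2, s4, s5}
Sat(EX (EG (error → ¬grant))) = {s : some successor in {s0, s2, s4, s5}} = {s0, s1, s2, s4, s5}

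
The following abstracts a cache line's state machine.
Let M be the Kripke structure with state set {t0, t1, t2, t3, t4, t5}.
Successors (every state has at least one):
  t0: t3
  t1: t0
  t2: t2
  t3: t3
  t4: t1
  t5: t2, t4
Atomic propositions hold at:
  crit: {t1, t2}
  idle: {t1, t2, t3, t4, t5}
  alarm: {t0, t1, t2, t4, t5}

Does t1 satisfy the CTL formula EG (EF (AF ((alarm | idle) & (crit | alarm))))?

Sat(alarm | idle) = {t0, t1, t2, t3, t4, t5}
Sat(crit | alarm) = {t0, t1, t2, t4, t5}
Sat((alarm | idle) & (crit | alarm)) = {t0, t1, t2, t4, t5}
AF ((alarm | idle) & (crit | alarm)): least fixpoint, start Z0 = {t0, t1, t2, t4, t5}, add states with every successor in Z. Already a fixed point.
Sat(AF ((alarm | idle) & (crit | alarm))) = {t0, t1, t2, t4, t5}
EF (AF ((alarm | idle) & (crit | alarm))): least fixpoint, start Z0 = {t0, t1, t2, t4, t5}, add states with some successor in Z. Already a fixed point.
Sat(EF (AF ((alarm | idle) & (crit | alarm)))) = {t0, t1, t2, t4, t5}
EG (EF (AF ((alarm | idle) & (crit | alarm)))): greatest fixpoint, start Z0 = {t0, t1, t2, t4, t5}, keep only states in Sat with some successor in Z. Z1 = {t1, t2, t4, t5}; Z2 = {t2, t4, t5}; Z3 = {t2, t5}; fixed.
Sat(EG (EF (AF ((alarm | idle) & (crit | alarm))))) = {t2, t5}
t1 ∉ Sat(EG (EF (AF ((alarm | idle) & (crit | alarm))))) = {t2, t5}, so the formula does not hold at t1.

No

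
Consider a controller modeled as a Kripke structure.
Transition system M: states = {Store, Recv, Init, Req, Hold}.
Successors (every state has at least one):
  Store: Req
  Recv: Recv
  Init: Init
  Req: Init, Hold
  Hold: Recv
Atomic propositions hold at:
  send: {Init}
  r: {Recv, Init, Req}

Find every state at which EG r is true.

{Recv, Init, Req}

EG r: greatest fixpoint, start Z0 = {Recv, Init, Req}, keep only states in Sat with some successor in Z. Already a fixed point.
Sat(EG r) = {Recv, Init, Req}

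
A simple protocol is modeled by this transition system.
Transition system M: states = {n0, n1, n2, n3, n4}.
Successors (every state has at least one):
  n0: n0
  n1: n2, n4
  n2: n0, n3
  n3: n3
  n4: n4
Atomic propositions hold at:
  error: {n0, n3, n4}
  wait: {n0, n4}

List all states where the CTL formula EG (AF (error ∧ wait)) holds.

{n0, n4}

Sat(error ∧ wait) = {n0, n4}
AF (error ∧ wait): least fixpoint, start Z0 = {n0, n4}, add states with every successor in Z. Already a fixed point.
Sat(AF (error ∧ wait)) = {n0, n4}
EG (AF (error ∧ wait)): greatest fixpoint, start Z0 = {n0, n4}, keep only states in Sat with some successor in Z. Already a fixed point.
Sat(EG (AF (error ∧ wait))) = {n0, n4}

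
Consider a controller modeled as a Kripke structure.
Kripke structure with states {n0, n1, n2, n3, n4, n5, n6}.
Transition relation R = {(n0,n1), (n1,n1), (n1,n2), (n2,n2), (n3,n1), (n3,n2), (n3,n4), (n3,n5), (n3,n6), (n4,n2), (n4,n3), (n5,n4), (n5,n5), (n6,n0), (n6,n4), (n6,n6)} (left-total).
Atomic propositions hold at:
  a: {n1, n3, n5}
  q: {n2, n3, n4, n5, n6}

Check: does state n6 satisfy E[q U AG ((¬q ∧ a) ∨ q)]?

Yes

Sat(¬q) = {n0, n1}
Sat(¬q ∧ a) = {n1}
Sat((¬q ∧ a) ∨ q) = {n1, n2, n3, n4, n5, n6}
AG ((¬q ∧ a) ∨ q): greatest fixpoint, start Z0 = {n1, n2, n3, n4, n5, n6}, keep only states in Sat with every successor in Z. Z1 = {n1, n2, n3, n4, n5}; Z2 = {n1, n2, n4, n5}; Z3 = {n1, n2, n5}; Z4 = {n1, n2}; fixed.
Sat(AG ((¬q ∧ a) ∨ q)) = {n1, n2}
E[q U AG ((¬q ∧ a) ∨ q)]: least fixpoint, start Z0 = Sat(AG ((¬q ∧ a) ∨ q)) = {n1, n2}, add states in Sat(q) with some successor in Z. Z1 = {n1, n2, n3, n4}; Z2 = {n1, n2, n3, n4, n5, n6}; fixed.
Sat(E[q U AG ((¬q ∧ a) ∨ q)]) = {n1, n2, n3, n4, n5, n6}
n6 ∈ Sat(E[q U AG ((¬q ∧ a) ∨ q)]) = {n1, n2, n3, n4, n5, n6}, so the formula holds at n6.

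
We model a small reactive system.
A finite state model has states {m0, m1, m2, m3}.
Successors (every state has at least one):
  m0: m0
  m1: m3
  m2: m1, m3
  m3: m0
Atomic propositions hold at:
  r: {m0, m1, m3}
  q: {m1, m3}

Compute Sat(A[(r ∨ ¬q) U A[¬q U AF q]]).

Sat(¬q) = {m0, m2}
Sat(r ∨ ¬q) = {m0, m1, m2, m3}
AF q: least fixpoint, start Z0 = {m1, m3}, add states with every successor in Z. Z1 = {m1, m2, m3}; fixed.
Sat(AF q) = {m1, m2, m3}
A[¬q U AF q]: least fixpoint, start Z0 = Sat(AF q) = {m1, m2, m3}, add states in Sat(¬q) with every successor in Z. Already a fixed point.
Sat(A[¬q U AF q]) = {m1, m2, m3}
A[(r ∨ ¬q) U A[¬q U AF q]]: least fixpoint, start Z0 = Sat(A[¬q U AF q]) = {m1, m2, m3}, add states in Sat(r ∨ ¬q) with every successor in Z. Already a fixed point.
Sat(A[(r ∨ ¬q) U A[¬q U AF q]]) = {m1, m2, m3}

{m1, m2, m3}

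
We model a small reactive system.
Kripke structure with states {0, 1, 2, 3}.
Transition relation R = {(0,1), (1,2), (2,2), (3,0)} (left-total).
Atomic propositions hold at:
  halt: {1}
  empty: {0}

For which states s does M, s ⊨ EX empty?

Sat(EX empty) = {s : some successor in {0}} = {3}

{3}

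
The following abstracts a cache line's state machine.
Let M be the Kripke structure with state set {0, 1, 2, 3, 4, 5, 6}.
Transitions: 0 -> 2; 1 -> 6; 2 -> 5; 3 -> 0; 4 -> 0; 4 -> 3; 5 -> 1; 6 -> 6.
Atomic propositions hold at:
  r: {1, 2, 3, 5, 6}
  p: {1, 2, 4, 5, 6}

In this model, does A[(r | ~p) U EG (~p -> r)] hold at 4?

Sat(~p) = {0, 3}
Sat(r | ~p) = {0, 1, 2, 3, 5, 6}
Sat(~p -> r) = {1, 2, 3, 4, 5, 6}
EG (~p -> r): greatest fixpoint, start Z0 = {1, 2, 3, 4, 5, 6}, keep only states in Sat with some successor in Z. Z1 = {1, 2, 4, 5, 6}; Z2 = {1, 2, 5, 6}; fixed.
Sat(EG (~p -> r)) = {1, 2, 5, 6}
A[(r | ~p) U EG (~p -> r)]: least fixpoint, start Z0 = Sat(EG (~p -> r)) = {1, 2, 5, 6}, add states in Sat(r | ~p) with every successor in Z. Z1 = {0, 1, 2, 5, 6}; Z2 = {0, 1, 2, 3, 5, 6}; fixed.
Sat(A[(r | ~p) U EG (~p -> r)]) = {0, 1, 2, 3, 5, 6}
4 ∉ Sat(A[(r | ~p) U EG (~p -> r)]) = {0, 1, 2, 3, 5, 6}, so the formula does not hold at 4.

No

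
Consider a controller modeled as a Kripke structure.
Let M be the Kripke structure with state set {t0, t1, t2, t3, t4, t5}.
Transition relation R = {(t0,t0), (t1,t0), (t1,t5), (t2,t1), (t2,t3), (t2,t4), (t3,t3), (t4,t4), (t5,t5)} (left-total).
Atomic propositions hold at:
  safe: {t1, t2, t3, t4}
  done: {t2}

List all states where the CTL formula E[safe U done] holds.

E[safe U done]: least fixpoint, start Z0 = Sat(done) = {t2}, add states in Sat(safe) with some successor in Z. Already a fixed point.
Sat(E[safe U done]) = {t2}

{t2}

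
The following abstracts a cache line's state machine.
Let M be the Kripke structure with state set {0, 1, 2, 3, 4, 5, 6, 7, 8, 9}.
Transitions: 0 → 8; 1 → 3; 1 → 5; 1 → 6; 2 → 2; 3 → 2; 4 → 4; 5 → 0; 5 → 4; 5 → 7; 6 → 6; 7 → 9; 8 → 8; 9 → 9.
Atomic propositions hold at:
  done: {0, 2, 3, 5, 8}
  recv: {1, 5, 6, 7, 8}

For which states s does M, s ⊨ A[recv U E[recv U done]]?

{0, 1, 2, 3, 5, 8}

E[recv U done]: least fixpoint, start Z0 = Sat(done) = {0, 2, 3, 5, 8}, add states in Sat(recv) with some successor in Z. Z1 = {0, 1, 2, 3, 5, 8}; fixed.
Sat(E[recv U done]) = {0, 1, 2, 3, 5, 8}
A[recv U E[recv U done]]: least fixpoint, start Z0 = Sat(E[recv U done]) = {0, 1, 2, 3, 5, 8}, add states in Sat(recv) with every successor in Z. Already a fixed point.
Sat(A[recv U E[recv U done]]) = {0, 1, 2, 3, 5, 8}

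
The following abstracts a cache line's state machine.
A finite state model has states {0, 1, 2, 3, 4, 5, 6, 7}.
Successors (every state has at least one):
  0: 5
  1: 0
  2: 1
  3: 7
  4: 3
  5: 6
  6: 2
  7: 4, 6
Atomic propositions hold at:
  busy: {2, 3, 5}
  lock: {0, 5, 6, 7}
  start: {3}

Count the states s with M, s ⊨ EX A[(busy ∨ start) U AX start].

Sat(busy ∨ start) = {2, 3, 5}
Sat(AX start) = {s : every successor in {3}} = {4}
A[(busy ∨ start) U AX start]: least fixpoint, start Z0 = Sat(AX start) = {4}, add states in Sat(busy ∨ start) with every successor in Z. Already a fixed point.
Sat(A[(busy ∨ start) U AX start]) = {4}
Sat(EX A[(busy ∨ start) U AX start]) = {s : some successor in {4}} = {7}
|Sat(EX A[(busy ∨ start) U AX start])| = |{7}| = 1.

1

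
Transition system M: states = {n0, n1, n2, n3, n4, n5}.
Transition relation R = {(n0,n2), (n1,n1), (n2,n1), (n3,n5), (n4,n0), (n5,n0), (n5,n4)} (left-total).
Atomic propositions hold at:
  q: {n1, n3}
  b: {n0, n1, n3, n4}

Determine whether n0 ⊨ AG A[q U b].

A[q U b]: least fixpoint, start Z0 = Sat(b) = {n0, n1, n3, n4}, add states in Sat(q) with every successor in Z. Already a fixed point.
Sat(A[q U b]) = {n0, n1, n3, n4}
AG A[q U b]: greatest fixpoint, start Z0 = {n0, n1, n3, n4}, keep only states in Sat with every successor in Z. Z1 = {n1, n4}; Z2 = {n1}; fixed.
Sat(AG A[q U b]) = {n1}
n0 ∉ Sat(AG A[q U b]) = {n1}, so the formula does not hold at n0.

No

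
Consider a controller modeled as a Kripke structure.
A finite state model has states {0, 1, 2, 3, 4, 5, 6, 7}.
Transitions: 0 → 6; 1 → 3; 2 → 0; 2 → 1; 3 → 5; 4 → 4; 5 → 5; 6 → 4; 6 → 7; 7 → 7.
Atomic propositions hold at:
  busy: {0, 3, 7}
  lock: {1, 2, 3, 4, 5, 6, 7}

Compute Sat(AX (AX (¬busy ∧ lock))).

{1, 3, 4, 5}

Sat(¬busy) = {1, 2, 4, 5, 6}
Sat(¬busy ∧ lock) = {1, 2, 4, 5, 6}
Sat(AX (¬busy ∧ lock)) = {s : every successor in {1, 2, 4, 5, 6}} = {0, 3, 4, 5}
Sat(AX (AX (¬busy ∧ lock))) = {s : every successor in {0, 3, 4, 5}} = {1, 3, 4, 5}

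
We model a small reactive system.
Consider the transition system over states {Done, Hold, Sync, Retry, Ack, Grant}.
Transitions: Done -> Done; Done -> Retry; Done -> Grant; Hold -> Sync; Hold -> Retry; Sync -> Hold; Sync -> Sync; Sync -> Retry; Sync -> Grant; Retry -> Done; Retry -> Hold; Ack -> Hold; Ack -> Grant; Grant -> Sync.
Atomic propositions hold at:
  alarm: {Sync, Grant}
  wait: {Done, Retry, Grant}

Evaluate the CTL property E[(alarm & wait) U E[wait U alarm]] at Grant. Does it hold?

Sat(alarm & wait) = {Grant}
E[wait U alarm]: least fixpoint, start Z0 = Sat(alarm) = {Sync, Grant}, add states in Sat(wait) with some successor in Z. Z1 = {Done, Sync, Grant}; Z2 = {Done, Sync, Retry, Grant}; fixed.
Sat(E[wait U alarm]) = {Done, Sync, Retry, Grant}
E[(alarm & wait) U E[wait U alarm]]: least fixpoint, start Z0 = Sat(E[wait U alarm]) = {Done, Sync, Retry, Grant}, add states in Sat(alarm & wait) with some successor in Z. Already a fixed point.
Sat(E[(alarm & wait) U E[wait U alarm]]) = {Done, Sync, Retry, Grant}
Grant ∈ Sat(E[(alarm & wait) U E[wait U alarm]]) = {Done, Sync, Retry, Grant}, so the formula holds at Grant.

Yes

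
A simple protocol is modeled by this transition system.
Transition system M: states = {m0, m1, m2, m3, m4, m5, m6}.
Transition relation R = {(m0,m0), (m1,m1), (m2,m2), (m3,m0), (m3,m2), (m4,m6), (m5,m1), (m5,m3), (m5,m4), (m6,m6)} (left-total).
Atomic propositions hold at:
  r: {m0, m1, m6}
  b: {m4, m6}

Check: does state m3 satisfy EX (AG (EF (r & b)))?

Sat(r & b) = {m6}
EF (r & b): least fixpoint, start Z0 = {m6}, add states with some successor in Z. Z1 = {m4, m6}; Z2 = {m4, m5, m6}; fixed.
Sat(EF (r & b)) = {m4, m5, m6}
AG (EF (r & b)): greatest fixpoint, start Z0 = {m4, m5, m6}, keep only states in Sat with every successor in Z. Z1 = {m4, m6}; fixed.
Sat(AG (EF (r & b))) = {m4, m6}
Sat(EX (AG (EF (r & b)))) = {s : some successor in {m4, m6}} = {m4, m5, m6}
m3 ∉ Sat(EX (AG (EF (r & b)))) = {m4, m5, m6}, so the formula does not hold at m3.

No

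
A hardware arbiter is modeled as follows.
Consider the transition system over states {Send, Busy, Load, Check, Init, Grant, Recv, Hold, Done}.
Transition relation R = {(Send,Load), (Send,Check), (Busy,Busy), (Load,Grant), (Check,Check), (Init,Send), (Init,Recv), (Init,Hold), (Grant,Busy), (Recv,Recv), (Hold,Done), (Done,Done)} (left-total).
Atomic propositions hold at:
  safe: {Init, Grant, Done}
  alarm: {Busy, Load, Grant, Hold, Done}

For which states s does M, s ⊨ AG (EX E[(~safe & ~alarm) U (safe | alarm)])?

{Busy, Load, Grant, Hold, Done}

Sat(~safe) = {Send, Busy, Load, Check, Recv, Hold}
Sat(~alarm) = {Send, Check, Init, Recv}
Sat(~safe & ~alarm) = {Send, Check, Recv}
Sat(safe | alarm) = {Busy, Load, Init, Grant, Hold, Done}
E[(~safe & ~alarm) U (safe | alarm)]: least fixpoint, start Z0 = Sat((safe | alarm)) = {Busy, Load, Init, Grant, Hold, Done}, add states in Sat(~safe & ~alarm) with some successor in Z. Z1 = {Send, Busy, Load, Init, Grant, Hold, Done}; fixed.
Sat(E[(~safe & ~alarm) U (safe | alarm)]) = {Send, Busy, Load, Init, Grant, Hold, Done}
Sat(EX E[(~safe & ~alarm) U (safe | alarm)]) = {s : some successor in {Send, Busy, Load, Init, Grant, Hold, Done}} = {Send, Busy, Load, Init, Grant, Hold, Done}
AG (EX E[(~safe & ~alarm) U (safe | alarm)]): greatest fixpoint, start Z0 = {Send, Busy, Load, Init, Grant, Hold, Done}, keep only states in Sat with every successor in Z. Z1 = {Busy, Load, Grant, Hold, Done}; fixed.
Sat(AG (EX E[(~safe & ~alarm) U (safe | alarm)])) = {Busy, Load, Grant, Hold, Done}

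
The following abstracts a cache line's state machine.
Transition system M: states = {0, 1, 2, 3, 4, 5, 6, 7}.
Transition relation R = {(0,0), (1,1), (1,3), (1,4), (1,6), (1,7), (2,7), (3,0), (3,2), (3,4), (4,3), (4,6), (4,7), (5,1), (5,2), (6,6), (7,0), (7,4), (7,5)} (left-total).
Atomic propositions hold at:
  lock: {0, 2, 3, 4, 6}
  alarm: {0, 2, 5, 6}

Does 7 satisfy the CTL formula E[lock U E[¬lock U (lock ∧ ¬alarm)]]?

Yes

Sat(¬lock) = {1, 5, 7}
Sat(¬alarm) = {1, 3, 4, 7}
Sat(lock ∧ ¬alarm) = {3, 4}
E[¬lock U (lock ∧ ¬alarm)]: least fixpoint, start Z0 = Sat((lock ∧ ¬alarm)) = {3, 4}, add states in Sat(¬lock) with some successor in Z. Z1 = {1, 3, 4, 7}; Z2 = {1, 3, 4, 5, 7}; fixed.
Sat(E[¬lock U (lock ∧ ¬alarm)]) = {1, 3, 4, 5, 7}
E[lock U E[¬lock U (lock ∧ ¬alarm)]]: least fixpoint, start Z0 = Sat(E[¬lock U (lock ∧ ¬alarm)]) = {1, 3, 4, 5, 7}, add states in Sat(lock) with some successor in Z. Z1 = {1, 2, 3, 4, 5, 7}; fixed.
Sat(E[lock U E[¬lock U (lock ∧ ¬alarm)]]) = {1, 2, 3, 4, 5, 7}
7 ∈ Sat(E[lock U E[¬lock U (lock ∧ ¬alarm)]]) = {1, 2, 3, 4, 5, 7}, so the formula holds at 7.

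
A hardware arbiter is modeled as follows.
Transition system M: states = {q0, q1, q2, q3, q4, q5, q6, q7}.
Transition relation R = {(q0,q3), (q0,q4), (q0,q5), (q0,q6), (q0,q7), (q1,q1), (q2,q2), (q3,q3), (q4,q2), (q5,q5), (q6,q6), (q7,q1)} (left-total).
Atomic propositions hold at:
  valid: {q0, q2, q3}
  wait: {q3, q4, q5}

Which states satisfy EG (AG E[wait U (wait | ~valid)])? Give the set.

Sat(~valid) = {q1, q4, q5, q6, q7}
Sat(wait | ~valid) = {q1, q3, q4, q5, q6, q7}
E[wait U (wait | ~valid)]: least fixpoint, start Z0 = Sat((wait | ~valid)) = {q1, q3, q4, q5, q6, q7}, add states in Sat(wait) with some successor in Z. Already a fixed point.
Sat(E[wait U (wait | ~valid)]) = {q1, q3, q4, q5, q6, q7}
AG E[wait U (wait | ~valid)]: greatest fixpoint, start Z0 = {q1, q3, q4, q5, q6, q7}, keep only states in Sat with every successor in Z. Z1 = {q1, q3, q5, q6, q7}; fixed.
Sat(AG E[wait U (wait | ~valid)]) = {q1, q3, q5, q6, q7}
EG (AG E[wait U (wait | ~valid)]): greatest fixpoint, start Z0 = {q1, q3, q5, q6, q7}, keep only states in Sat with some successor in Z. Already a fixed point.
Sat(EG (AG E[wait U (wait | ~valid)])) = {q1, q3, q5, q6, q7}

{q1, q3, q5, q6, q7}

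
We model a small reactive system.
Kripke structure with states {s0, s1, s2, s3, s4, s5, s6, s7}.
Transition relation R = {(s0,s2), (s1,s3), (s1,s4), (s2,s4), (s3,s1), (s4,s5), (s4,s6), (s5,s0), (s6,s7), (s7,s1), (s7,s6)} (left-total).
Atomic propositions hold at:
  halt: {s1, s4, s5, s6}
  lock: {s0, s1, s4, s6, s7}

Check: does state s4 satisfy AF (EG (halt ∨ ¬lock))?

Sat(¬lock) = {s2, s3, s5}
Sat(halt ∨ ¬lock) = {s1, s2, s3, s4, s5, s6}
EG (halt ∨ ¬lock): greatest fixpoint, start Z0 = {s1, s2, s3, s4, s5, s6}, keep only states in Sat with some successor in Z. Z1 = {s1, s2, s3, s4}; Z2 = {s1, s2, s3}; Z3 = {s1, s3}; fixed.
Sat(EG (halt ∨ ¬lock)) = {s1, s3}
AF (EG (halt ∨ ¬lock)): least fixpoint, start Z0 = {s1, s3}, add states with every successor in Z. Already a fixed point.
Sat(AF (EG (halt ∨ ¬lock))) = {s1, s3}
s4 ∉ Sat(AF (EG (halt ∨ ¬lock))) = {s1, s3}, so the formula does not hold at s4.

No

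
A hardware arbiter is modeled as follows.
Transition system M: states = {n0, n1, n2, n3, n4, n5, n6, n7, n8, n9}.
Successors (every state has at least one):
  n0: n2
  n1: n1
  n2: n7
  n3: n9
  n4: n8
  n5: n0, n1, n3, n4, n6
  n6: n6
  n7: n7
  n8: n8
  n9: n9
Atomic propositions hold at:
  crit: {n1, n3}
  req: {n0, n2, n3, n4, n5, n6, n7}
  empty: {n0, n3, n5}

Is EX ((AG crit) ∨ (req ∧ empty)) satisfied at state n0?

AG crit: greatest fixpoint, start Z0 = {n1, n3}, keep only states in Sat with every successor in Z. Z1 = {n1}; fixed.
Sat(AG crit) = {n1}
Sat(req ∧ empty) = {n0, n3, n5}
Sat((AG crit) ∨ (req ∧ empty)) = {n0, n1, n3, n5}
Sat(EX ((AG crit) ∨ (req ∧ empty))) = {s : some successor in {n0, n1, n3, n5}} = {n1, n5}
n0 ∉ Sat(EX ((AG crit) ∨ (req ∧ empty))) = {n1, n5}, so the formula does not hold at n0.

No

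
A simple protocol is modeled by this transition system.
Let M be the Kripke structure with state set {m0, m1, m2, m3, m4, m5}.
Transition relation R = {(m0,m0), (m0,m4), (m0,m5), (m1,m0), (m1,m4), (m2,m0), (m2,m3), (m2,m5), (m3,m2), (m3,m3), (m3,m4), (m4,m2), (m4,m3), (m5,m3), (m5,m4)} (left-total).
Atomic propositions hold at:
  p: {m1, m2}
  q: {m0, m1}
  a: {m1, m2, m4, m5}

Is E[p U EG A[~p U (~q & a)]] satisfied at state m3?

No

Sat(~p) = {m0, m3, m4, m5}
Sat(~q) = {m2, m3, m4, m5}
Sat(~q & a) = {m2, m4, m5}
A[~p U (~q & a)]: least fixpoint, start Z0 = Sat((~q & a)) = {m2, m4, m5}, add states in Sat(~p) with every successor in Z. Already a fixed point.
Sat(A[~p U (~q & a)]) = {m2, m4, m5}
EG A[~p U (~q & a)]: greatest fixpoint, start Z0 = {m2, m4, m5}, keep only states in Sat with some successor in Z. Already a fixed point.
Sat(EG A[~p U (~q & a)]) = {m2, m4, m5}
E[p U EG A[~p U (~q & a)]]: least fixpoint, start Z0 = Sat(EG A[~p U (~q & a)]) = {m2, m4, m5}, add states in Sat(p) with some successor in Z. Z1 = {m1, m2, m4, m5}; fixed.
Sat(E[p U EG A[~p U (~q & a)]]) = {m1, m2, m4, m5}
m3 ∉ Sat(E[p U EG A[~p U (~q & a)]]) = {m1, m2, m4, m5}, so the formula does not hold at m3.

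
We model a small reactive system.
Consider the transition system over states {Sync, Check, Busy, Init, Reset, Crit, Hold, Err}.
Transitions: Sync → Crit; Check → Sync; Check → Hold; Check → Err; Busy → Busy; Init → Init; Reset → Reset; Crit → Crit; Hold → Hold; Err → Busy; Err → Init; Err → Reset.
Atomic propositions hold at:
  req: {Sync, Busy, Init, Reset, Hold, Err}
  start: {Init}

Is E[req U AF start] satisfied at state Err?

Yes

AF start: least fixpoint, start Z0 = {Init}, add states with every successor in Z. Already a fixed point.
Sat(AF start) = {Init}
E[req U AF start]: least fixpoint, start Z0 = Sat(AF start) = {Init}, add states in Sat(req) with some successor in Z. Z1 = {Init, Err}; fixed.
Sat(E[req U AF start]) = {Init, Err}
Err ∈ Sat(E[req U AF start]) = {Init, Err}, so the formula holds at Err.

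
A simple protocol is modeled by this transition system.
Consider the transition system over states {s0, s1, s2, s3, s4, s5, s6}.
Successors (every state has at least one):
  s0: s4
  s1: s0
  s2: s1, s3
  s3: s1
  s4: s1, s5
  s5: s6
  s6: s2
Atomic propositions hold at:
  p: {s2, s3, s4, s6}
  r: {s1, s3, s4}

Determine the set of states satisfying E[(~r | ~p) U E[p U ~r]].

{s0, s1, s2, s4, s5, s6}

Sat(~r) = {s0, s2, s5, s6}
Sat(~p) = {s0, s1, s5}
Sat(~r | ~p) = {s0, s1, s2, s5, s6}
E[p U ~r]: least fixpoint, start Z0 = Sat(~r) = {s0, s2, s5, s6}, add states in Sat(p) with some successor in Z. Z1 = {s0, s2, s4, s5, s6}; fixed.
Sat(E[p U ~r]) = {s0, s2, s4, s5, s6}
E[(~r | ~p) U E[p U ~r]]: least fixpoint, start Z0 = Sat(E[p U ~r]) = {s0, s2, s4, s5, s6}, add states in Sat(~r | ~p) with some successor in Z. Z1 = {s0, s1, s2, s4, s5, s6}; fixed.
Sat(E[(~r | ~p) U E[p U ~r]]) = {s0, s1, s2, s4, s5, s6}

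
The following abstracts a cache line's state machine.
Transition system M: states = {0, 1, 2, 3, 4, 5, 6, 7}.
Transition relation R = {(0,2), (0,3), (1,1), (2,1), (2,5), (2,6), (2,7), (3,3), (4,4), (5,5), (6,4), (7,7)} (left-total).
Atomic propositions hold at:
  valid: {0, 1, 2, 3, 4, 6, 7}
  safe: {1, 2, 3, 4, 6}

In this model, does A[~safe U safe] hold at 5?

Sat(~safe) = {0, 5, 7}
A[~safe U safe]: least fixpoint, start Z0 = Sat(safe) = {1, 2, 3, 4, 6}, add states in Sat(~safe) with every successor in Z. Z1 = {0, 1, 2, 3, 4, 6}; fixed.
Sat(A[~safe U safe]) = {0, 1, 2, 3, 4, 6}
5 ∉ Sat(A[~safe U safe]) = {0, 1, 2, 3, 4, 6}, so the formula does not hold at 5.

No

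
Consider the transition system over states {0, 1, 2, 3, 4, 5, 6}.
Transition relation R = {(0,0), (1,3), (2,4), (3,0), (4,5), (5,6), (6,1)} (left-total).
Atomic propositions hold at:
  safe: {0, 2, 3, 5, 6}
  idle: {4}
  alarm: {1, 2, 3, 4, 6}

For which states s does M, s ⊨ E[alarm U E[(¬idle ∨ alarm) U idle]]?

{2, 4}

Sat(¬idle) = {0, 1, 2, 3, 5, 6}
Sat(¬idle ∨ alarm) = {0, 1, 2, 3, 4, 5, 6}
E[(¬idle ∨ alarm) U idle]: least fixpoint, start Z0 = Sat(idle) = {4}, add states in Sat(¬idle ∨ alarm) with some successor in Z. Z1 = {2, 4}; fixed.
Sat(E[(¬idle ∨ alarm) U idle]) = {2, 4}
E[alarm U E[(¬idle ∨ alarm) U idle]]: least fixpoint, start Z0 = Sat(E[(¬idle ∨ alarm) U idle]) = {2, 4}, add states in Sat(alarm) with some successor in Z. Already a fixed point.
Sat(E[alarm U E[(¬idle ∨ alarm) U idle]]) = {2, 4}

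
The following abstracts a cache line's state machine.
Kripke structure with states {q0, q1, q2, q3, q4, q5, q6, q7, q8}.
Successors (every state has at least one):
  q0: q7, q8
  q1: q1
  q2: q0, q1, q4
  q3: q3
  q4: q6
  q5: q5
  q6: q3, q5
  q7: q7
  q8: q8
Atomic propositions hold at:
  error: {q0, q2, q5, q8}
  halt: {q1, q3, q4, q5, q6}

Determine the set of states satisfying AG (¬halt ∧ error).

Sat(¬halt) = {q0, q2, q7, q8}
Sat(¬halt ∧ error) = {q0, q2, q8}
AG (¬halt ∧ error): greatest fixpoint, start Z0 = {q0, q2, q8}, keep only states in Sat with every successor in Z. Z1 = {q8}; fixed.
Sat(AG (¬halt ∧ error)) = {q8}

{q8}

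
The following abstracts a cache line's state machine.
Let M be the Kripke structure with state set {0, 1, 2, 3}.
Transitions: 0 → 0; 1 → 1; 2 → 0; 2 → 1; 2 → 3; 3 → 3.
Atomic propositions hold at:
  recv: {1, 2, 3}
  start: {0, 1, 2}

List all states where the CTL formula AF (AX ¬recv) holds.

{0}

Sat(¬recv) = {0}
Sat(AX ¬recv) = {s : every successor in {0}} = {0}
AF (AX ¬recv): least fixpoint, start Z0 = {0}, add states with every successor in Z. Already a fixed point.
Sat(AF (AX ¬recv)) = {0}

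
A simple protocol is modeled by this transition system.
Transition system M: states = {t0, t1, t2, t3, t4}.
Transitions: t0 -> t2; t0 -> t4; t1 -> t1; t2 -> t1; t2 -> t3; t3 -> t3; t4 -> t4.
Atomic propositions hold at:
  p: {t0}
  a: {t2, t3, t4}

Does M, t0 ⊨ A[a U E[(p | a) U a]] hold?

Yes

Sat(p | a) = {t0, t2, t3, t4}
E[(p | a) U a]: least fixpoint, start Z0 = Sat(a) = {t2, t3, t4}, add states in Sat(p | a) with some successor in Z. Z1 = {t0, t2, t3, t4}; fixed.
Sat(E[(p | a) U a]) = {t0, t2, t3, t4}
A[a U E[(p | a) U a]]: least fixpoint, start Z0 = Sat(E[(p | a) U a]) = {t0, t2, t3, t4}, add states in Sat(a) with every successor in Z. Already a fixed point.
Sat(A[a U E[(p | a) U a]]) = {t0, t2, t3, t4}
t0 ∈ Sat(A[a U E[(p | a) U a]]) = {t0, t2, t3, t4}, so the formula holds at t0.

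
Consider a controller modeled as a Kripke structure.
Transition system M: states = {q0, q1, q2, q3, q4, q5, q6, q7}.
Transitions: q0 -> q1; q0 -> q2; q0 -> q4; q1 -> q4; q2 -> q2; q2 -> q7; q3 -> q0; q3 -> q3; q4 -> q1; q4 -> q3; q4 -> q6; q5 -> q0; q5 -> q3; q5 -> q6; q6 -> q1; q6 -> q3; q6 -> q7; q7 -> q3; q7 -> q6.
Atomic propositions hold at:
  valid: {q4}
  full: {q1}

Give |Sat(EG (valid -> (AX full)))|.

6

Sat(AX full) = {s : every successor in {q1}} = ∅
Sat(valid -> (AX full)) = {q0, q1, q2, q3, q5, q6, q7}
EG (valid -> (AX full)): greatest fixpoint, start Z0 = {q0, q1, q2, q3, q5, q6, q7}, keep only states in Sat with some successor in Z. Z1 = {q0, q2, q3, q5, q6, q7}; fixed.
Sat(EG (valid -> (AX full))) = {q0, q2, q3, q5, q6, q7}
|Sat(EG (valid -> (AX full)))| = |{q0, q2, q3, q5, q6, q7}| = 6.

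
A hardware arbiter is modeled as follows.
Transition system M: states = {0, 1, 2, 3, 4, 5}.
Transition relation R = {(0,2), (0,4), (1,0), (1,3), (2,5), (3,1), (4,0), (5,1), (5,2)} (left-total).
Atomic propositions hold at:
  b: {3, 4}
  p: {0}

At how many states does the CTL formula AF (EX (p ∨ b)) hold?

4

Sat(p ∨ b) = {0, 3, 4}
Sat(EX (p ∨ b)) = {s : some successor in {0, 3, 4}} = {0, 1, 4}
AF (EX (p ∨ b)): least fixpoint, start Z0 = {0, 1, 4}, add states with every successor in Z. Z1 = {0, 1, 3, 4}; fixed.
Sat(AF (EX (p ∨ b))) = {0, 1, 3, 4}
|Sat(AF (EX (p ∨ b)))| = |{0, 1, 3, 4}| = 4.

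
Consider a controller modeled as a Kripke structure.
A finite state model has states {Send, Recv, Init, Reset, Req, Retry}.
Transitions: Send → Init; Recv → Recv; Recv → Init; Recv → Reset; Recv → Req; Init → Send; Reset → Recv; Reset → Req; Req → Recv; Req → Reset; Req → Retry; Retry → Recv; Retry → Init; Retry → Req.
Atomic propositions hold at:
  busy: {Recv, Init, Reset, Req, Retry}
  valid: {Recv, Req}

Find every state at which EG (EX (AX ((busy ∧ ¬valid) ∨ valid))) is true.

{Recv, Reset, Req, Retry}

Sat(¬valid) = {Send, Init, Reset, Retry}
Sat(busy ∧ ¬valid) = {Init, Reset, Retry}
Sat((busy ∧ ¬valid) ∨ valid) = {Recv, Init, Reset, Req, Retry}
Sat(AX ((busy ∧ ¬valid) ∨ valid)) = {s : every successor in {Recv, Init, Reset, Req, Retry}} = {Send, Recv, Reset, Req, Retry}
Sat(EX (AX ((busy ∧ ¬valid) ∨ valid))) = {s : some successor in {Send, Recv, Reset, Req, Retry}} = {Recv, Init, Reset, Req, Retry}
EG (EX (AX ((busy ∧ ¬valid) ∨ valid))): greatest fixpoint, start Z0 = {Recv, Init, Reset, Req, Retry}, keep only states in Sat with some successor in Z. Z1 = {Recv, Reset, Req, Retry}; fixed.
Sat(EG (EX (AX ((busy ∧ ¬valid) ∨ valid)))) = {Recv, Reset, Req, Retry}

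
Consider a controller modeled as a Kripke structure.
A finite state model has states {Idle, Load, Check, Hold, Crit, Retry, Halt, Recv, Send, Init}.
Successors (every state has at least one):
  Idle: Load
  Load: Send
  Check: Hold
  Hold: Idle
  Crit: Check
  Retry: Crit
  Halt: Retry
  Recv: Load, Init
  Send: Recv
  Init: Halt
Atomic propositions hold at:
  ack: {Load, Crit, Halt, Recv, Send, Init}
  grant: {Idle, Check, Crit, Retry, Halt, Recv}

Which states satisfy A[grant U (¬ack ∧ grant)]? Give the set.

{Idle, Check, Crit, Retry, Halt}

Sat(¬ack) = {Idle, Check, Hold, Retry}
Sat(¬ack ∧ grant) = {Idle, Check, Retry}
A[grant U (¬ack ∧ grant)]: least fixpoint, start Z0 = Sat((¬ack ∧ grant)) = {Idle, Check, Retry}, add states in Sat(grant) with every successor in Z. Z1 = {Idle, Check, Crit, Retry, Halt}; fixed.
Sat(A[grant U (¬ack ∧ grant)]) = {Idle, Check, Crit, Retry, Halt}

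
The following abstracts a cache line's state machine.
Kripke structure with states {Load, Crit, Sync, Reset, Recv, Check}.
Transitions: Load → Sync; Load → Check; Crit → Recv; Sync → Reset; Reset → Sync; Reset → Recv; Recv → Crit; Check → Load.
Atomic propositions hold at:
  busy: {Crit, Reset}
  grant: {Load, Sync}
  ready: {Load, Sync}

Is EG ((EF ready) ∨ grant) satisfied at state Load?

Yes

EF ready: least fixpoint, start Z0 = {Load, Sync}, add states with some successor in Z. Z1 = {Load, Sync, Reset, Check}; fixed.
Sat(EF ready) = {Load, Sync, Reset, Check}
Sat((EF ready) ∨ grant) = {Load, Sync, Reset, Check}
EG ((EF ready) ∨ grant): greatest fixpoint, start Z0 = {Load, Sync, Reset, Check}, keep only states in Sat with some successor in Z. Already a fixed point.
Sat(EG ((EF ready) ∨ grant)) = {Load, Sync, Reset, Check}
Load ∈ Sat(EG ((EF ready) ∨ grant)) = {Load, Sync, Reset, Check}, so the formula holds at Load.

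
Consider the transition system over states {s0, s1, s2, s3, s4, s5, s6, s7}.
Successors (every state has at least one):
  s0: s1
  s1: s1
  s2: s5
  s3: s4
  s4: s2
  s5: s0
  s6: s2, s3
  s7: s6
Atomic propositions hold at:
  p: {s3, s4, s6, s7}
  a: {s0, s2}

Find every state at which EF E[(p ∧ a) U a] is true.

{s0, s2, s3, s4, s5, s6, s7}

Sat(p ∧ a) = ∅
E[(p ∧ a) U a]: least fixpoint, start Z0 = Sat(a) = {s0, s2}, add states in Sat(p ∧ a) with some successor in Z. Already a fixed point.
Sat(E[(p ∧ a) U a]) = {s0, s2}
EF E[(p ∧ a) U a]: least fixpoint, start Z0 = {s0, s2}, add states with some successor in Z. Z1 = {s0, s2, s4, s5, s6}; Z2 = {s0, s2, s3, s4, s5, s6, s7}; fixed.
Sat(EF E[(p ∧ a) U a]) = {s0, s2, s3, s4, s5, s6, s7}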